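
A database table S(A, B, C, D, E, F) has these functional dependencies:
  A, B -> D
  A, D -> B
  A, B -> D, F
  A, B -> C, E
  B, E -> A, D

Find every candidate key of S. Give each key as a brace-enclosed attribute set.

{A, B}, {A, D}, {B, E}

Closure of {A, B} is {A, B, C, D, E, F}, the whole schema; {A, B} is a candidate key.
Closure of {A, D} is {A, B, C, D, E, F}, the whole schema; {A, D} is a candidate key.
Closure of {B, E} is {A, B, C, D, E, F}, the whole schema; {B, E} is a candidate key.
No proper subset of any of these is a key, and no other minimal superkey exists.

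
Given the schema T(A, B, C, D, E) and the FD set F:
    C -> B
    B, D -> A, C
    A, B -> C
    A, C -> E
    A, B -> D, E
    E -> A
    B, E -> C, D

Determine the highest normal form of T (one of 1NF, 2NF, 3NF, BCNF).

3NF

Candidate keys: {A, B}, {A, C}, {B, D}, {B, E}, {C, D}, {C, E}. Prime attributes: {A, B, C, D, E}.
C -> B breaks BCNF: {C}⁺ = {B, C}, so {C} is not a superkey.
Since {B} ⊆ prime attributes and every other non-superkey FD also has a prime right side, the schema is in 3NF.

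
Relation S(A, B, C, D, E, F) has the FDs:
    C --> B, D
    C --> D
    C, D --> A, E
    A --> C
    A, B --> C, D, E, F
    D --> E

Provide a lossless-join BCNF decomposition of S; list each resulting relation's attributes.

Candidate keys of the original relation: {A}, {C}.
{A, B, C, D, E, F}: {D} determines {D, E} here but is not a superkey — split on D --> E, giving {D, E} and {A, B, C, D, F}.
{D, E} is in BCNF.
{A, B, C, D, F} is in BCNF.

{A, B, C, D, F}; {D, E}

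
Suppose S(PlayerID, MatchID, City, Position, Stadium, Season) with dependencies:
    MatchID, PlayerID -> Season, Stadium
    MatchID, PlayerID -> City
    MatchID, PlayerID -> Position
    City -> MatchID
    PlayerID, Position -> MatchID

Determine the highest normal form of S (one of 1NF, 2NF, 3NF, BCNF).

Candidate keys: {City, PlayerID}, {MatchID, PlayerID}, {PlayerID, Position}. Prime attributes: {City, MatchID, PlayerID, Position}.
City -> MatchID: {City}⁺ = {City, MatchID}, which is not all of the attributes, so the left side is not a superkey — BCNF is violated.
But every attribute on its right side ({MatchID}) is prime, and the same holds for every other non-superkey FD, so 3NF still holds.

3NF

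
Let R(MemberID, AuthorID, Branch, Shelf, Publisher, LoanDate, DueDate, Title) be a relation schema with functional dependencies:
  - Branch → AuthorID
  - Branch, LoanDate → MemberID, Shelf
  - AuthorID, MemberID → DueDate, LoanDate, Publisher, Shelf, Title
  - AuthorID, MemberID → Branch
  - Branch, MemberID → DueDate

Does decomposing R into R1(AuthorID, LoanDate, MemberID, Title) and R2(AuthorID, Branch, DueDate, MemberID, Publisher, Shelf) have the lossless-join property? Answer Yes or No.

Yes

Common attributes: {AuthorID, MemberID}; their closure is {AuthorID, Branch, DueDate, LoanDate, MemberID, Publisher, Shelf, Title}.
Since R1 ⊆ {AuthorID, Branch, DueDate, LoanDate, MemberID, Publisher, Shelf, Title}, the intersection is a superkey of R1; the decomposition is lossless.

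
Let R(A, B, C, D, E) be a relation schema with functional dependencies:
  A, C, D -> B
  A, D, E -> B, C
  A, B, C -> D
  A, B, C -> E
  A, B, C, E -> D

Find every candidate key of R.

Attributes never on any right-hand side: {A} — every candidate key must contain it.
{A, B, C} is a candidate key since {A, B, C}⁺ = {A, B, C, D, E} covers every attribute.
{A, C, D} is a candidate key since {A, C, D}⁺ = {A, B, C, D, E} covers every attribute.
{A, D, E} is a candidate key since {A, D, E}⁺ = {A, B, C, D, E} covers every attribute.
These are minimal and exhaustive — every other superkey contains one of them.

{A, B, C}, {A, C, D}, {A, D, E}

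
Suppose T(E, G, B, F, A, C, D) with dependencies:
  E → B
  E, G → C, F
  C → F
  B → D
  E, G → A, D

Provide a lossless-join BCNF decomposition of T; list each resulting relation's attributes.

{A, C, E, G}; {B, D}; {B, E}; {C, F}

Candidate key of the original relation: {E, G}.
{A, B, C, D, E, F, G}: {E} determines {B, D, E} here but is not a superkey — split on E → B, D, giving {B, D, E} and {A, C, E, F, G}.
{B, D, E}: {B} determines {B, D} here but is not a superkey — split on B → D, giving {B, D} and {B, E}.
{B, D} is in BCNF.
{B, E} is in BCNF.
{A, C, E, F, G}: {C} determines {C, F} here but is not a superkey — split on C → F, giving {C, F} and {A, C, E, G}.
{C, F} is in BCNF.
{A, C, E, G} is in BCNF.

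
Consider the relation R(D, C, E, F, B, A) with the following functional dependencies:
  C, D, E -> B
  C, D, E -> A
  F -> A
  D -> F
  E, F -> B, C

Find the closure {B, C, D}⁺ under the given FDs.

{A, B, C, D, F}

Start with {B, C, D}.
D -> F applies; add {F} → now {B, C, D, F}.
F -> A applies; add {A} → now {A, B, C, D, F}.
No further FD applies.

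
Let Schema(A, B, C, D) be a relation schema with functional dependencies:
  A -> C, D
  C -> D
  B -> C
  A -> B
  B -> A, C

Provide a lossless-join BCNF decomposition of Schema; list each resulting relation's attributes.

{A, B, C}; {C, D}

Candidate keys of the original relation: {A}, {B}.
{A, B, C, D}: {C} determines {C, D} here but is not a superkey — split on C -> D, giving {C, D} and {A, B, C}.
{C, D}: every determinant is a superkey — BCNF.
{A, B, C}: every determinant is a superkey — BCNF.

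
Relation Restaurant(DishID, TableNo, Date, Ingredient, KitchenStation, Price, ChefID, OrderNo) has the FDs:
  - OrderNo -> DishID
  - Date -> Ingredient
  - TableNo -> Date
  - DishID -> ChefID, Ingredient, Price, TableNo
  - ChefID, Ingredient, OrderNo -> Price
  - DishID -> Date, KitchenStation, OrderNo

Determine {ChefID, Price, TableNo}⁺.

Start with {ChefID, Price, TableNo}.
TableNo -> Date applies; add {Date} → now {ChefID, Date, Price, TableNo}.
Date -> Ingredient applies; add {Ingredient} → now {ChefID, Date, Ingredient, Price, TableNo}.
No further FD applies.

{ChefID, Date, Ingredient, Price, TableNo}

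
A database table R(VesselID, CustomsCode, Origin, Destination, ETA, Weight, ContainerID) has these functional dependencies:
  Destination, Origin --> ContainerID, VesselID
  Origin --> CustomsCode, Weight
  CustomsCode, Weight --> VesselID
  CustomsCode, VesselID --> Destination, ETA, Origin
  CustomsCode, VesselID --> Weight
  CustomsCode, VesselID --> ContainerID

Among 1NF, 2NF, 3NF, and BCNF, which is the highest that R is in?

BCNF

Candidate keys: {CustomsCode, VesselID}, {CustomsCode, Weight}, {Origin}. Prime attributes: {CustomsCode, Origin, VesselID, Weight}.
The left-hand side of every FD is a superkey, so BCNF is satisfied.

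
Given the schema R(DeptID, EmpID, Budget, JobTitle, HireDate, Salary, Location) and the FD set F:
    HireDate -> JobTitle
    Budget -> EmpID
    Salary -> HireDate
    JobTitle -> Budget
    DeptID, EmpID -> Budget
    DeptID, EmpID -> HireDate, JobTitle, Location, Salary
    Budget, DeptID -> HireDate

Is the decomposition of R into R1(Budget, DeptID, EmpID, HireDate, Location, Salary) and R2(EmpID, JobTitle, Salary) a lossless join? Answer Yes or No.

Yes

Common attributes: {EmpID, Salary}; their closure is {Budget, EmpID, HireDate, JobTitle, Salary}.
R2 is contained in that closure, so R1 ∩ R2 -> R2 holds and the join is lossless.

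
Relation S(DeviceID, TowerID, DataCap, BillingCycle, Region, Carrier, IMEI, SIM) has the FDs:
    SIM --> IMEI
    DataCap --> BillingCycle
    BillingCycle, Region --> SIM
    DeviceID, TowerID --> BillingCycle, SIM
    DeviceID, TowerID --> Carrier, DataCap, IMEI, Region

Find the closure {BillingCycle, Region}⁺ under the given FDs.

{BillingCycle, IMEI, Region, SIM}

Start with {BillingCycle, Region}.
BillingCycle, Region --> SIM applies; add {SIM} → now {BillingCycle, Region, SIM}.
SIM --> IMEI applies; add {IMEI} → now {BillingCycle, IMEI, Region, SIM}.
No further FD applies.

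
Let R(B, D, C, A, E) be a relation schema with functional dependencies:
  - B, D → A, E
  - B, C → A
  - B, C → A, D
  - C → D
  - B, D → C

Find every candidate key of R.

{B, C}, {B, D}

No FD produces {B}, so it must be in every candidate key.
Closure of {B, C} is {A, B, C, D, E}, the whole schema; {B, C} is a candidate key.
Closure of {B, D} is {A, B, C, D, E}, the whole schema; {B, D} is a candidate key.
These are minimal and exhaustive — every other superkey contains one of them.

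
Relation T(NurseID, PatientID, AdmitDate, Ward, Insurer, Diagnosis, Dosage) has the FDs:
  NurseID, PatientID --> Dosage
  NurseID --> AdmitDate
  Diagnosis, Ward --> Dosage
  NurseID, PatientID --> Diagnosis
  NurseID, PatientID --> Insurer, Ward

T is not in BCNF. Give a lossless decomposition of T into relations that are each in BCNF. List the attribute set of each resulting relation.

{AdmitDate, NurseID}; {Diagnosis, Dosage, Ward}; {Diagnosis, Insurer, NurseID, PatientID, Ward}

Candidate key of the original relation: {NurseID, PatientID}.
Within {AdmitDate, Diagnosis, Dosage, Insurer, NurseID, PatientID, Ward}: {NurseID}⁺ ∩ {AdmitDate, Diagnosis, Dosage, Insurer, NurseID, PatientID, Ward} = {AdmitDate, NurseID}, not the whole set, so NurseID --> AdmitDate violates BCNF; decompose into {AdmitDate, NurseID} and {Diagnosis, Dosage, Insurer, NurseID, PatientID, Ward}.
{AdmitDate, NurseID}: every determinant is a superkey — BCNF.
Within {Diagnosis, Dosage, Insurer, NurseID, PatientID, Ward}: {Diagnosis, Ward}⁺ ∩ {Diagnosis, Dosage, Insurer, NurseID, PatientID, Ward} = {Diagnosis, Dosage, Ward}, not the whole set, so Diagnosis, Ward --> Dosage violates BCNF; decompose into {Diagnosis, Dosage, Ward} and {Diagnosis, Insurer, NurseID, PatientID, Ward}.
{Diagnosis, Dosage, Ward}: every determinant is a superkey — BCNF.
{Diagnosis, Insurer, NurseID, PatientID, Ward}: every determinant is a superkey — BCNF.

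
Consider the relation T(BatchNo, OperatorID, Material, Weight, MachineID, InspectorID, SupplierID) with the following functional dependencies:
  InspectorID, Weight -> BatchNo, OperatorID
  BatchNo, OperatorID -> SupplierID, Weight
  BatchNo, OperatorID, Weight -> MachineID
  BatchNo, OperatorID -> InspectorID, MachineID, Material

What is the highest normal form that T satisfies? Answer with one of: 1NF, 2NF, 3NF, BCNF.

BCNF

Candidate keys: {BatchNo, OperatorID}, {InspectorID, Weight}. Prime attributes: {BatchNo, InspectorID, OperatorID, Weight}.
Every FD has a superkey on the left, so the relation is in BCNF.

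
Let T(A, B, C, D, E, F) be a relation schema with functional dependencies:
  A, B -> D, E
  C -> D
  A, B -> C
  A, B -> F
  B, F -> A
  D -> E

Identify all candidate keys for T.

Attributes never on any right-hand side: {B} — every candidate key must contain it.
{A, B}⁺ = {A, B, C, D, E, F} — all of the relation — so {A, B} is a candidate key.
{B, F}⁺ = {A, B, C, D, E, F} — all of the relation — so {B, F} is a candidate key.
No proper subset of any of these is a key, and no other minimal superkey exists.

{A, B}, {B, F}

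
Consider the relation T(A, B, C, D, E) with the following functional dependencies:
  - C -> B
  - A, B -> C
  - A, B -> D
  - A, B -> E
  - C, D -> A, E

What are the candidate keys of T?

{A, B}⁺ = {A, B, C, D, E}, which is every attribute, so {A, B} is a candidate key.
{A, C}⁺ = {A, B, C, D, E}, which is every attribute, so {A, C} is a candidate key.
{C, D}⁺ = {A, B, C, D, E}, which is every attribute, so {C, D} is a candidate key.
These are minimal and exhaustive — every other superkey contains one of them.

{A, B}, {A, C}, {C, D}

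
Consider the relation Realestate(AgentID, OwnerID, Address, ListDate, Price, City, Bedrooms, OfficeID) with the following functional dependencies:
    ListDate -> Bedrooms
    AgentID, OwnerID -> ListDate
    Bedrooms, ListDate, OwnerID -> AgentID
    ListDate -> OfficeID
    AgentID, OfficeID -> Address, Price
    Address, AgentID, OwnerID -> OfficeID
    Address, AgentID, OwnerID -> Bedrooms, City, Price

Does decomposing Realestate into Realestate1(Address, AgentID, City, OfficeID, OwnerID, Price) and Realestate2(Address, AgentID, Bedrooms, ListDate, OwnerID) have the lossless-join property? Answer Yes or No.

Yes

Common attributes: {Address, AgentID, OwnerID}; their closure is {Address, AgentID, Bedrooms, City, ListDate, OfficeID, OwnerID, Price}.
This includes all of Realestate1, so the common attributes are a superkey of Realestate1 — the join is lossless.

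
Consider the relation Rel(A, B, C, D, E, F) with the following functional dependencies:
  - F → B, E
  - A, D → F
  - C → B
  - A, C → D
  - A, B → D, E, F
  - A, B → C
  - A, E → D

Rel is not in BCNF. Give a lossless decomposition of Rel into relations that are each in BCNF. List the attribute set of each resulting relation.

{A, C, D, F}; {B, E, F}

Candidate keys of the original relation: {A, B}, {A, C}, {A, D}, {A, E}, {A, F}.
In {A, B, C, D, E, F}, {F} is not a superkey ({F}⁺ restricted to this set is {B, E, F}), so split on F → B, E into {B, E, F} and {A, C, D, F}.
{B, E, F}: every determinant is a superkey — BCNF.
{A, C, D, F}: every determinant is a superkey — BCNF.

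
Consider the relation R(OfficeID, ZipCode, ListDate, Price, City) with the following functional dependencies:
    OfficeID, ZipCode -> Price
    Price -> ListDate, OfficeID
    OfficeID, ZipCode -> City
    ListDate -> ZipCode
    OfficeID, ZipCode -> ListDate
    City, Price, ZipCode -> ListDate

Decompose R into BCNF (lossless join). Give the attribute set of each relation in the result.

Candidate keys of the original relation: {ListDate, OfficeID}, {OfficeID, ZipCode}, {Price}.
In {City, ListDate, OfficeID, Price, ZipCode}, {ListDate} is not a superkey ({ListDate}⁺ restricted to this set is {ListDate, ZipCode}), so split on ListDate -> ZipCode into {ListDate, ZipCode} and {City, ListDate, OfficeID, Price}.
{ListDate, ZipCode}: every determinant is a superkey — BCNF.
{City, ListDate, OfficeID, Price}: every determinant is a superkey — BCNF.

{City, ListDate, OfficeID, Price}; {ListDate, ZipCode}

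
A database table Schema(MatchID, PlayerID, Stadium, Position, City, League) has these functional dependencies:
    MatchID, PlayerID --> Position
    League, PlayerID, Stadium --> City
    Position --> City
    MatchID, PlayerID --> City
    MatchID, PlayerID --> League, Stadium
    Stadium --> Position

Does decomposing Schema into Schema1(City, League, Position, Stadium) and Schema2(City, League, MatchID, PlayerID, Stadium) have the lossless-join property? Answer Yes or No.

Schema1 ∩ Schema2 = {City, League, Stadium}; its closure under F is {City, League, Position, Stadium}.
Schema1 is contained in that closure, so Schema1 ∩ Schema2 --> Schema1 holds and the join is lossless.

Yes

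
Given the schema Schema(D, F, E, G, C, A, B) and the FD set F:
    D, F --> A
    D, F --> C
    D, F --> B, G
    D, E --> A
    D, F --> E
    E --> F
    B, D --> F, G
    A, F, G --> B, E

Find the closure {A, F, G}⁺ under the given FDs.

Start with {A, F, G}.
A, F, G --> B, E applies; add {B, E} → now {A, B, E, F, G}.
No further FD applies.

{A, B, E, F, G}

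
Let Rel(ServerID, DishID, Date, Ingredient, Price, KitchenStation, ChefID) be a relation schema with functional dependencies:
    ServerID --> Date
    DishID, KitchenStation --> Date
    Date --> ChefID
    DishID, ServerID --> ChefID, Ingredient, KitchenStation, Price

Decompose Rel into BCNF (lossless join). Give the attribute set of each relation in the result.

Candidate key of the original relation: {DishID, ServerID}.
{ChefID, Date, DishID, Ingredient, KitchenStation, Price, ServerID}: {ServerID} determines {ChefID, Date, ServerID} here but is not a superkey — split on ServerID --> ChefID, Date, giving {ChefID, Date, ServerID} and {DishID, Ingredient, KitchenStation, Price, ServerID}.
{ChefID, Date, ServerID}: {Date} determines {ChefID, Date} here but is not a superkey — split on Date --> ChefID, giving {ChefID, Date} and {Date, ServerID}.
{ChefID, Date}: every determinant is a superkey — BCNF.
{Date, ServerID}: every determinant is a superkey — BCNF.
{DishID, Ingredient, KitchenStation, Price, ServerID}: every determinant is a superkey — BCNF.

{ChefID, Date}; {Date, ServerID}; {DishID, Ingredient, KitchenStation, Price, ServerID}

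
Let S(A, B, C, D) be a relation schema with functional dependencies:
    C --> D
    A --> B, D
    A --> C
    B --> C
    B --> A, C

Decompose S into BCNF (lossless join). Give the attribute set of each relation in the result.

{A, B, C}; {C, D}

Candidate keys of the original relation: {A}, {B}.
In {A, B, C, D}, {C} is not a superkey ({C}⁺ restricted to this set is {C, D}), so split on C --> D into {C, D} and {A, B, C}.
{C, D}: every determinant is a superkey — BCNF.
{A, B, C}: every determinant is a superkey — BCNF.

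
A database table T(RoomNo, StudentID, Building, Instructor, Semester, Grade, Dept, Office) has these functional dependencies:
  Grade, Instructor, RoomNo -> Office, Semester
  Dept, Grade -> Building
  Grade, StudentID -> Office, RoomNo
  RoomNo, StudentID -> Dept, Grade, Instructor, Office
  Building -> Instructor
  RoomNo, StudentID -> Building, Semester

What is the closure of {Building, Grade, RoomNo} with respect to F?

{Building, Grade, Instructor, Office, RoomNo, Semester}

Start with {Building, Grade, RoomNo}.
Building -> Instructor applies; add {Instructor} → now {Building, Grade, Instructor, RoomNo}.
Grade, Instructor, RoomNo -> Office, Semester applies; add {Office, Semester} → now {Building, Grade, Instructor, Office, RoomNo, Semester}.
No further FD applies.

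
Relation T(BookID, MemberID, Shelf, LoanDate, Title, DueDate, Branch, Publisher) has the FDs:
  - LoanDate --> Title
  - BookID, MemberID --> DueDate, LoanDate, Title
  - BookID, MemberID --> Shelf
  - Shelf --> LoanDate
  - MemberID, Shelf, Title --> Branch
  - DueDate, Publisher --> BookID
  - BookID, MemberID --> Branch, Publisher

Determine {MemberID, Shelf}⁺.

{Branch, LoanDate, MemberID, Shelf, Title}

Start with {MemberID, Shelf}.
Shelf --> LoanDate applies; add {LoanDate} → now {LoanDate, MemberID, Shelf}.
LoanDate --> Title applies; add {Title} → now {LoanDate, MemberID, Shelf, Title}.
MemberID, Shelf, Title --> Branch applies; add {Branch} → now {Branch, LoanDate, MemberID, Shelf, Title}.
No further FD applies.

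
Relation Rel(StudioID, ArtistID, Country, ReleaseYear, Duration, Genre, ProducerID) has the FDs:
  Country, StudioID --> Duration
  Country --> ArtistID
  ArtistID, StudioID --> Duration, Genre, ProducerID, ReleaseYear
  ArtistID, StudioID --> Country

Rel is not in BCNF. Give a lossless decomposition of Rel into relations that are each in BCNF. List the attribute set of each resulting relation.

{ArtistID, Country}; {Country, Duration, Genre, ProducerID, ReleaseYear, StudioID}

Candidate keys of the original relation: {ArtistID, StudioID}, {Country, StudioID}.
Within {ArtistID, Country, Duration, Genre, ProducerID, ReleaseYear, StudioID}: {Country}⁺ ∩ {ArtistID, Country, Duration, Genre, ProducerID, ReleaseYear, StudioID} = {ArtistID, Country}, not the whole set, so Country --> ArtistID violates BCNF; decompose into {ArtistID, Country} and {Country, Duration, Genre, ProducerID, ReleaseYear, StudioID}.
{ArtistID, Country}: every determinant is a superkey — BCNF.
{Country, Duration, Genre, ProducerID, ReleaseYear, StudioID}: every determinant is a superkey — BCNF.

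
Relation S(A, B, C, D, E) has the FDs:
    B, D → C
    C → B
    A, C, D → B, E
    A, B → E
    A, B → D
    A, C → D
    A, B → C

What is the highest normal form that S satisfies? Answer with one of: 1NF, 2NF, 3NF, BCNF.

Candidate keys: {A, B}, {A, C}. Prime attributes: {A, B, C}.
B, D → C: {B, D}⁺ = {B, C, D}, which is not all of the attributes, so the left side is not a superkey — BCNF is violated.
Since {C} ⊆ prime attributes and every other non-superkey FD also has a prime right side, the schema is in 3NF.

3NF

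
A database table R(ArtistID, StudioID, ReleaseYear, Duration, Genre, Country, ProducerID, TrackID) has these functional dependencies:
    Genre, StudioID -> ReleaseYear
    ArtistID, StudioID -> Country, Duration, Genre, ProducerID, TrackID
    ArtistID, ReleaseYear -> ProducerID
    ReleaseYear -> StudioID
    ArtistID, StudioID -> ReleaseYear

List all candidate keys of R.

{ArtistID, ReleaseYear}, {ArtistID, StudioID}

{ArtistID} never appears on the right of any FD, so every key must include it.
{ArtistID, ReleaseYear}⁺ = {ArtistID, Country, Duration, Genre, ProducerID, ReleaseYear, StudioID, TrackID}, which is every attribute, so {ArtistID, ReleaseYear} is a candidate key.
{ArtistID, StudioID}⁺ = {ArtistID, Country, Duration, Genre, ProducerID, ReleaseYear, StudioID, TrackID}, which is every attribute, so {ArtistID, StudioID} is a candidate key.
No proper subset of any of these is a key, and no other minimal superkey exists.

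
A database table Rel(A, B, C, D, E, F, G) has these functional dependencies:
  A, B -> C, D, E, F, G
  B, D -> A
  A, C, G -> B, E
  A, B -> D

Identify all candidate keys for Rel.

{A, B}, {A, C, G}, {B, D}

{A, B}⁺ = {A, B, C, D, E, F, G} — all of the relation — so {A, B} is a candidate key.
{B, D}⁺ = {A, B, C, D, E, F, G} — all of the relation — so {B, D} is a candidate key.
{A, C, G}⁺ = {A, B, C, D, E, F, G} — all of the relation — so {A, C, G} is a candidate key.
These are minimal and exhaustive — every other superkey contains one of them.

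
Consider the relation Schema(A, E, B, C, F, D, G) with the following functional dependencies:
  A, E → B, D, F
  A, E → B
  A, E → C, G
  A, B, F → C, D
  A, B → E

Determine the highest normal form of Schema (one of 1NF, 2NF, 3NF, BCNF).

Candidate keys: {A, B}, {A, E}. Prime attributes: {A, B, E}.
Each dependency's left side is a superkey — BCNF holds.

BCNF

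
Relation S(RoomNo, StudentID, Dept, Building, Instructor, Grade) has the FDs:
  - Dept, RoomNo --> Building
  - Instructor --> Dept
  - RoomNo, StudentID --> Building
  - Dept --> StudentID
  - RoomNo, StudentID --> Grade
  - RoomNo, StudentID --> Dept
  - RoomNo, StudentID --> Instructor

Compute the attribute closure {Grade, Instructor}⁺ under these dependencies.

{Dept, Grade, Instructor, StudentID}

Start with {Grade, Instructor}.
Instructor --> Dept applies; add {Dept} → now {Dept, Grade, Instructor}.
Dept --> StudentID applies; add {StudentID} → now {Dept, Grade, Instructor, StudentID}.
No further FD applies.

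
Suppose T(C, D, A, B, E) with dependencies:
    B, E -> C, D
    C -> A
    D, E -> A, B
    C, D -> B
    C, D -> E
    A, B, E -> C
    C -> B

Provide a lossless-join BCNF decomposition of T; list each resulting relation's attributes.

{A, B, C}; {C, D, E}

Candidate keys of the original relation: {B, E}, {C, D}, {C, E}, {D, E}.
{A, B, C, D, E}: {C} determines {A, B, C} here but is not a superkey — split on C -> A, B, giving {A, B, C} and {C, D, E}.
{A, B, C} has no BCNF violation.
{C, D, E} has no BCNF violation.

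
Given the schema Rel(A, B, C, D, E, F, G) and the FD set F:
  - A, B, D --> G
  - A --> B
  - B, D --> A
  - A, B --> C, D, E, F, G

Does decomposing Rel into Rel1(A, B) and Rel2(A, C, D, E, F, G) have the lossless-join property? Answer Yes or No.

Yes

Common attributes: {A}; their closure is {A, B, C, D, E, F, G}.
Rel1 is contained in that closure, so Rel1 ∩ Rel2 --> Rel1 holds and the join is lossless.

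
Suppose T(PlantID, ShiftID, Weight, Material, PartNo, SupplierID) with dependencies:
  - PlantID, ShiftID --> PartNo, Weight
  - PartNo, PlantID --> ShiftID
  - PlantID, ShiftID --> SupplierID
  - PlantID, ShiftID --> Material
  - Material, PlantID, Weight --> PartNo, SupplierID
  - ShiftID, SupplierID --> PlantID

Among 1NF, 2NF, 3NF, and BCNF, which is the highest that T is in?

BCNF

Candidate keys: {Material, PlantID, Weight}, {PartNo, PlantID}, {PlantID, ShiftID}, {ShiftID, SupplierID}. Prime attributes: {Material, PartNo, PlantID, ShiftID, SupplierID, Weight}.
The left-hand side of every FD is a superkey, so BCNF is satisfied.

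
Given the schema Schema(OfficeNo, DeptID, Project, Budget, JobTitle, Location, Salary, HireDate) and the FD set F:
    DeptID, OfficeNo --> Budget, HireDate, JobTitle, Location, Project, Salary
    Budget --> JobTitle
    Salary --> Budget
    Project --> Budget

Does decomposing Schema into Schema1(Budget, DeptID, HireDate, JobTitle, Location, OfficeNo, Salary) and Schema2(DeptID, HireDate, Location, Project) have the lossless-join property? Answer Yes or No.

Schema1 ∩ Schema2 = {DeptID, HireDate, Location}; its closure under F is {DeptID, HireDate, Location}.
Schema1 ⊄ {DeptID, HireDate, Location} and Schema2 ⊄ {DeptID, HireDate, Location}, so the split is lossy.

No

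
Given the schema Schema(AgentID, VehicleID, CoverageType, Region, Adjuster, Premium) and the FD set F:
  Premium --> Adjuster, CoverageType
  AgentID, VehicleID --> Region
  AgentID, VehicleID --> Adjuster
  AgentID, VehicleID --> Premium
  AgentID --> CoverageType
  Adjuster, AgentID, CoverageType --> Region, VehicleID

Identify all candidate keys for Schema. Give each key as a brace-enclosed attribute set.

{AgentID} never appears on the right of any FD, so every key must include it.
{Adjuster, AgentID}⁺ = {Adjuster, AgentID, CoverageType, Premium, Region, VehicleID} — all of the relation — so {Adjuster, AgentID} is a candidate key.
{AgentID, Premium}⁺ = {Adjuster, AgentID, CoverageType, Premium, Region, VehicleID} — all of the relation — so {AgentID, Premium} is a candidate key.
{AgentID, VehicleID}⁺ = {Adjuster, AgentID, CoverageType, Premium, Region, VehicleID} — all of the relation — so {AgentID, VehicleID} is a candidate key.
These are minimal and exhaustive — every other superkey contains one of them.

{Adjuster, AgentID}, {AgentID, Premium}, {AgentID, VehicleID}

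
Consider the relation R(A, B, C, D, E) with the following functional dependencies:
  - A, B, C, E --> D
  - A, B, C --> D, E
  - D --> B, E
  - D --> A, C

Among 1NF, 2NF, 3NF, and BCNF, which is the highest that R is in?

BCNF

Candidate keys: {A, B, C}, {D}. Prime attributes: {A, B, C, D}.
The left-hand side of every FD is a superkey, so BCNF is satisfied.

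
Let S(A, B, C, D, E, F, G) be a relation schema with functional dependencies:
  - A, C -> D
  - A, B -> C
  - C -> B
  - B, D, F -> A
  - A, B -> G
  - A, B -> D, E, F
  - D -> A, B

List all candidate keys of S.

{A, B}, {A, C}, {D}

{D}⁺ = {A, B, C, D, E, F, G}, which is every attribute, so {D} is a candidate key.
{A, B}⁺ = {A, B, C, D, E, F, G}, which is every attribute, so {A, B} is a candidate key.
{A, C}⁺ = {A, B, C, D, E, F, G}, which is every attribute, so {A, C} is a candidate key.
No proper subset of any of these is a key, and no other minimal superkey exists.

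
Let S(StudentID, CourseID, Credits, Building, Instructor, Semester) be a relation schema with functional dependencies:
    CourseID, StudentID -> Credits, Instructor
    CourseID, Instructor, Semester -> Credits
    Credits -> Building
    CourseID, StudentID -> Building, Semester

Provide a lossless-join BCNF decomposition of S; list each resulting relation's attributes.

{Building, Credits}; {CourseID, Credits, Instructor, Semester}; {CourseID, Instructor, Semester, StudentID}

Candidate key of the original relation: {CourseID, StudentID}.
{Building, CourseID, Credits, Instructor, Semester, StudentID}: {CourseID, Instructor, Semester} determines {Building, CourseID, Credits, Instructor, Semester} here but is not a superkey — split on CourseID, Instructor, Semester -> Building, Credits, giving {Building, CourseID, Credits, Instructor, Semester} and {CourseID, Instructor, Semester, StudentID}.
{Building, CourseID, Credits, Instructor, Semester}: {Credits} determines {Building, Credits} here but is not a superkey — split on Credits -> Building, giving {Building, Credits} and {CourseID, Credits, Instructor, Semester}.
{Building, Credits}: every determinant is a superkey — BCNF.
{CourseID, Credits, Instructor, Semester}: every determinant is a superkey — BCNF.
{CourseID, Instructor, Semester, StudentID}: every determinant is a superkey — BCNF.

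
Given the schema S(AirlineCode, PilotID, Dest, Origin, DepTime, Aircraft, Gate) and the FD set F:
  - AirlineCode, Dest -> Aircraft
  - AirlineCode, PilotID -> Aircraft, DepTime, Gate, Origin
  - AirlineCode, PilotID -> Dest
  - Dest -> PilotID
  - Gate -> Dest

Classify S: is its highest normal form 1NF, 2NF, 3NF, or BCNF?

3NF

Candidate keys: {AirlineCode, Dest}, {AirlineCode, Gate}, {AirlineCode, PilotID}. Prime attributes: {AirlineCode, Dest, Gate, PilotID}.
Dest -> PilotID: {Dest}⁺ = {Dest, PilotID}, which is not all of the attributes, so the left side is not a superkey — BCNF is violated.
Its right-hand attributes {PilotID} are all prime, as are those of every other non-superkey FD — the relation is in 3NF.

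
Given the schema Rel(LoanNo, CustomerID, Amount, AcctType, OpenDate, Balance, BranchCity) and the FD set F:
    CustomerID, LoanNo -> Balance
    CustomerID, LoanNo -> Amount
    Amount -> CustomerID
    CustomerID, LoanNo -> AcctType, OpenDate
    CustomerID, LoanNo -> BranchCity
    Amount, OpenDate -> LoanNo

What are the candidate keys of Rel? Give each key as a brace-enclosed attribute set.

{Amount, LoanNo}, {Amount, OpenDate}, {CustomerID, LoanNo}

{Amount, LoanNo}⁺ = {AcctType, Amount, Balance, BranchCity, CustomerID, LoanNo, OpenDate} — all of the relation — so {Amount, LoanNo} is a candidate key.
{Amount, OpenDate}⁺ = {AcctType, Amount, Balance, BranchCity, CustomerID, LoanNo, OpenDate} — all of the relation — so {Amount, OpenDate} is a candidate key.
{CustomerID, LoanNo}⁺ = {AcctType, Amount, Balance, BranchCity, CustomerID, LoanNo, OpenDate} — all of the relation — so {CustomerID, LoanNo} is a candidate key.
Any other superkey properly contains one of these, so there are no further candidate keys.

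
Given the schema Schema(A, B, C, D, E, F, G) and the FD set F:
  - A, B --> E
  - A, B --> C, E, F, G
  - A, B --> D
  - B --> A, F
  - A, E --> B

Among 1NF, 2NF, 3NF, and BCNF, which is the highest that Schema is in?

BCNF

Candidate keys: {A, E}, {B}. Prime attributes: {A, B, E}.
Each dependency's left side is a superkey — BCNF holds.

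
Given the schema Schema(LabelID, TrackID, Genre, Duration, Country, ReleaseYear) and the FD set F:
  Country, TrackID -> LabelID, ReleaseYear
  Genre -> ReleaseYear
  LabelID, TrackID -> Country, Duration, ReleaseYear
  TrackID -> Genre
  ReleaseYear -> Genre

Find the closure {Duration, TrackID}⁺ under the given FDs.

{Duration, Genre, ReleaseYear, TrackID}

Start with {Duration, TrackID}.
TrackID -> Genre applies; add {Genre} → now {Duration, Genre, TrackID}.
Genre -> ReleaseYear applies; add {ReleaseYear} → now {Duration, Genre, ReleaseYear, TrackID}.
No further FD applies.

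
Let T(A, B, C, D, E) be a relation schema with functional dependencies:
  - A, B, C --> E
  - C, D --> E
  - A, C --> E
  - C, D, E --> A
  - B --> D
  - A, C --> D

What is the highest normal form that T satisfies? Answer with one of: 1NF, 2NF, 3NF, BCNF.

Candidate key: {B, C}. Prime attributes: {B, C}.
C, D --> E: {C, D}⁺ = {A, C, D, E}, which is not all of the attributes, so the left side is not a superkey — BCNF is violated.
C, D --> E determines the non-prime attribute {E} from a non-superkey — 3NF is violated.
Since {B} ⊂ {B, C} and {B}⁺ ⊇ {D} with {D} non-prime, there is a partial dependency; 2NF fails.

1NF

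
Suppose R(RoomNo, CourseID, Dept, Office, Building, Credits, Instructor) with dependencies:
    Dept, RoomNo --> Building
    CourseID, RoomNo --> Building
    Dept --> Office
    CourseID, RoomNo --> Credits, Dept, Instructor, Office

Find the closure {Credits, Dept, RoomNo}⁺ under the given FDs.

{Building, Credits, Dept, Office, RoomNo}

Start with {Credits, Dept, RoomNo}.
Dept, RoomNo --> Building applies; add {Building} → now {Building, Credits, Dept, RoomNo}.
Dept --> Office applies; add {Office} → now {Building, Credits, Dept, Office, RoomNo}.
No further FD applies.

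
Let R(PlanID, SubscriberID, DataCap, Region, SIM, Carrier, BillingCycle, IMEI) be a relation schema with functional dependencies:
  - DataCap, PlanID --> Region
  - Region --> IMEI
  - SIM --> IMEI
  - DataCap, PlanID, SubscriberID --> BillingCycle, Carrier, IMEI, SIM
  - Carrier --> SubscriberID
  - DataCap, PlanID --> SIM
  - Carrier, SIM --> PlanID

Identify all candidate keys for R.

{Carrier, DataCap, PlanID}, {Carrier, DataCap, SIM}, {DataCap, PlanID, SubscriberID}

{DataCap} never appears on the right of any FD, so every key must include it.
{Carrier, DataCap, PlanID} is a candidate key since {Carrier, DataCap, PlanID}⁺ = {BillingCycle, Carrier, DataCap, IMEI, PlanID, Region, SIM, SubscriberID} covers every attribute.
{Carrier, DataCap, SIM} is a candidate key since {Carrier, DataCap, SIM}⁺ = {BillingCycle, Carrier, DataCap, IMEI, PlanID, Region, SIM, SubscriberID} covers every attribute.
{DataCap, PlanID, SubscriberID} is a candidate key since {DataCap, PlanID, SubscriberID}⁺ = {BillingCycle, Carrier, DataCap, IMEI, PlanID, Region, SIM, SubscriberID} covers every attribute.
These are minimal and exhaustive — every other superkey contains one of them.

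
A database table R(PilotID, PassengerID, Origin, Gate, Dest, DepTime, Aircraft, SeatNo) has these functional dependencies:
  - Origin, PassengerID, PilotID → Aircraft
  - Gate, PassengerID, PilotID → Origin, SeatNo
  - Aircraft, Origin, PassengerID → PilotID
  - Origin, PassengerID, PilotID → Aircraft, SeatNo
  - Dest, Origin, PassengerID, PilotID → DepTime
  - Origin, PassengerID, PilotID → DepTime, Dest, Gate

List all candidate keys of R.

No FD produces {PassengerID}, so it must be in every candidate key.
{Aircraft, Origin, PassengerID} is a candidate key since {Aircraft, Origin, PassengerID}⁺ = {Aircraft, DepTime, Dest, Gate, Origin, PassengerID, PilotID, SeatNo} covers every attribute.
{Gate, PassengerID, PilotID} is a candidate key since {Gate, PassengerID, PilotID}⁺ = {Aircraft, DepTime, Dest, Gate, Origin, PassengerID, PilotID, SeatNo} covers every attribute.
{Origin, PassengerID, PilotID} is a candidate key since {Origin, PassengerID, PilotID}⁺ = {Aircraft, DepTime, Dest, Gate, Origin, PassengerID, PilotID, SeatNo} covers every attribute.
These are minimal and exhaustive — every other superkey contains one of them.

{Aircraft, Origin, PassengerID}, {Gate, PassengerID, PilotID}, {Origin, PassengerID, PilotID}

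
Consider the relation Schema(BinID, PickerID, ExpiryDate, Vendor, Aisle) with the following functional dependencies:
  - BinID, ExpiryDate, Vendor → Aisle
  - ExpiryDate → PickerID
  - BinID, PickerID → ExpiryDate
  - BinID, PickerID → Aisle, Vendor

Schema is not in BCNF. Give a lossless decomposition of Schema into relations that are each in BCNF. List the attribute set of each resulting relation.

{Aisle, BinID, ExpiryDate, Vendor}; {ExpiryDate, PickerID}

Candidate keys of the original relation: {BinID, ExpiryDate}, {BinID, PickerID}.
In {Aisle, BinID, ExpiryDate, PickerID, Vendor}, {ExpiryDate} is not a superkey ({ExpiryDate}⁺ restricted to this set is {ExpiryDate, PickerID}), so split on ExpiryDate → PickerID into {ExpiryDate, PickerID} and {Aisle, BinID, ExpiryDate, Vendor}.
{ExpiryDate, PickerID}: every determinant is a superkey — BCNF.
{Aisle, BinID, ExpiryDate, Vendor}: every determinant is a superkey — BCNF.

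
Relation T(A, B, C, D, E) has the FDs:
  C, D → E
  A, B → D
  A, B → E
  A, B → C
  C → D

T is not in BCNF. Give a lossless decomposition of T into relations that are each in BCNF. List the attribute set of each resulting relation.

{A, B, C}; {C, D, E}

Candidate key of the original relation: {A, B}.
{A, B, C, D, E}: {C, D} determines {C, D, E} here but is not a superkey — split on C, D → E, giving {C, D, E} and {A, B, C, D}.
{C, D, E} has no BCNF violation.
{A, B, C, D}: {C} determines {C, D} here but is not a superkey — split on C → D, giving {C, D} and {A, B, C}.
{C, D} has no BCNF violation.
{A, B, C} has no BCNF violation.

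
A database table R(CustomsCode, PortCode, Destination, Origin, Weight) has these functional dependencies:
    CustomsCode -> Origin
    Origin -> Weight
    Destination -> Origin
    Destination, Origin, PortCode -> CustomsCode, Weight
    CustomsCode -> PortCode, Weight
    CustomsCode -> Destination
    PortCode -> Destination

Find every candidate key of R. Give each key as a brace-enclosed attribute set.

Closure of {CustomsCode} is {CustomsCode, Destination, Origin, PortCode, Weight}, the whole schema; {CustomsCode} is a candidate key.
Closure of {PortCode} is {CustomsCode, Destination, Origin, PortCode, Weight}, the whole schema; {PortCode} is a candidate key.
Any other superkey properly contains one of these, so there are no further candidate keys.

{CustomsCode}, {PortCode}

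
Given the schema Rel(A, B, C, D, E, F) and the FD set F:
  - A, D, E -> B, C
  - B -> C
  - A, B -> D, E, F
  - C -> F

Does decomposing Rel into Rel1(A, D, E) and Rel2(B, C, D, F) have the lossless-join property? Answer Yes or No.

No

The shared attributes are {D} and {D}⁺ = {D}.
Rel1 ⊄ {D} and Rel2 ⊄ {D}, so the split is lossy.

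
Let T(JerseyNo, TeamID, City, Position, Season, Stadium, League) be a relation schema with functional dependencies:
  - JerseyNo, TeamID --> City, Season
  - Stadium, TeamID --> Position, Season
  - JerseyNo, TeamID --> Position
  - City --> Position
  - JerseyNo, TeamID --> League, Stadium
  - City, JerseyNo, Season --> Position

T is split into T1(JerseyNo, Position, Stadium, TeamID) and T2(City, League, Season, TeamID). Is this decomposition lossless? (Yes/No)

Common attributes: {TeamID}; their closure is {TeamID}.
The closure covers neither T1 nor T2 entirely; the join is not lossless.

No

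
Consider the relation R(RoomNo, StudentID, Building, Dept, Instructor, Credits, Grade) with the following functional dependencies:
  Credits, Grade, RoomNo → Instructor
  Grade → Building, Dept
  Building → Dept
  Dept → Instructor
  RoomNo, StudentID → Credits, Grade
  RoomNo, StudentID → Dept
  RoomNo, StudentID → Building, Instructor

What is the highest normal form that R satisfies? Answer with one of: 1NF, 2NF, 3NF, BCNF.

Candidate key: {RoomNo, StudentID}. Prime attributes: {RoomNo, StudentID}.
Credits, Grade, RoomNo → Instructor: {Credits, Grade, RoomNo}⁺ = {Building, Credits, Dept, Grade, Instructor, RoomNo}, which is not all of the attributes, so the left side is not a superkey — BCNF is violated.
Credits, Grade, RoomNo → Instructor has non-prime {Instructor} on the right and a non-superkey on the left, so 3NF fails.
No non-prime attribute depends on a proper subset of any candidate key, so 2NF holds.

2NF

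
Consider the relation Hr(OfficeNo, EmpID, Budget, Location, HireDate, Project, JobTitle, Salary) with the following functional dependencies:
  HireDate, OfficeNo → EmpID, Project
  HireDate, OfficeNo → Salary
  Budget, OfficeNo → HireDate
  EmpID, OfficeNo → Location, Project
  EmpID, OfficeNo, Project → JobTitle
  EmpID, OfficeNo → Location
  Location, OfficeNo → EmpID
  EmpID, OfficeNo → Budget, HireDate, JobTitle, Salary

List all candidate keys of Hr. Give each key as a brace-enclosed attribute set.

Attributes never on any right-hand side: {OfficeNo} — every candidate key must contain it.
{Budget, OfficeNo}⁺ = {Budget, EmpID, HireDate, JobTitle, Location, OfficeNo, Project, Salary}, which is every attribute, so {Budget, OfficeNo} is a candidate key.
{EmpID, OfficeNo}⁺ = {Budget, EmpID, HireDate, JobTitle, Location, OfficeNo, Project, Salary}, which is every attribute, so {EmpID, OfficeNo} is a candidate key.
{HireDate, OfficeNo}⁺ = {Budget, EmpID, HireDate, JobTitle, Location, OfficeNo, Project, Salary}, which is every attribute, so {HireDate, OfficeNo} is a candidate key.
{Location, OfficeNo}⁺ = {Budget, EmpID, HireDate, JobTitle, Location, OfficeNo, Project, Salary}, which is every attribute, so {Location, OfficeNo} is a candidate key.
Any other superkey properly contains one of these, so there are no further candidate keys.

{Budget, OfficeNo}, {EmpID, OfficeNo}, {HireDate, OfficeNo}, {Location, OfficeNo}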